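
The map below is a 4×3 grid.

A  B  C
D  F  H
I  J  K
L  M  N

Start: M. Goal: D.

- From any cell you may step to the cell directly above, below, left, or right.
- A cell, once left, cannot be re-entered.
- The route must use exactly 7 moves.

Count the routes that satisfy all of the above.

11

Need simple routes of exactly 7 moves from M to D (Manhattan distance 3, so 2 moves are spent on a detour and 2 undoing it).
Branch systematically from the start, pruning whenever the remaining move budget drops below the Manhattan distance to D or differs from it in parity. Grouping the completions by first move — via J: 4; via L: 2; via N: 5 — and summing: 4 + 2 + 5 = 11.
That gives 11 routes.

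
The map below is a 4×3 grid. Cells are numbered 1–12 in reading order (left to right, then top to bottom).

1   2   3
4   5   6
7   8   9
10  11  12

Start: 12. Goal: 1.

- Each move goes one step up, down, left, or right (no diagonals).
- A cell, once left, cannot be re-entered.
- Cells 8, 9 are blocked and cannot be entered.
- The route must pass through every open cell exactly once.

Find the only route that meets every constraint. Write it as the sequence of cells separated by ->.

12 -> 11 -> 10 -> 7 -> 4 -> 5 -> 6 -> 3 -> 2 -> 1

Need to visit all 10 open cells exactly once, starting at 12 and ending at 1.
Route from 12: 2× left (reaching 10), 2× up (reaching 4), 2× right (reaching 6), up to 3, 2× left (reaching 1) — 9 moves in all.
Check: all 10 open cells covered.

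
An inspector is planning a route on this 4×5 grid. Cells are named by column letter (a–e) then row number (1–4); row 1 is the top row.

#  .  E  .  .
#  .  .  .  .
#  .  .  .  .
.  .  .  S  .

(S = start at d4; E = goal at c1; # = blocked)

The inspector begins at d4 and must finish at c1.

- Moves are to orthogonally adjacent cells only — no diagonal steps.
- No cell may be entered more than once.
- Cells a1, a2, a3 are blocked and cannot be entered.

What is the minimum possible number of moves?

4

The Manhattan distance from d4 to c1 is |4−1| + |4−3| = 4, so at least 4 moves are needed.
A route of 4 moves achieves this: d4 → d3 → d2 → d1 → c1.
Since 4 matches the lower bound, it is optimal.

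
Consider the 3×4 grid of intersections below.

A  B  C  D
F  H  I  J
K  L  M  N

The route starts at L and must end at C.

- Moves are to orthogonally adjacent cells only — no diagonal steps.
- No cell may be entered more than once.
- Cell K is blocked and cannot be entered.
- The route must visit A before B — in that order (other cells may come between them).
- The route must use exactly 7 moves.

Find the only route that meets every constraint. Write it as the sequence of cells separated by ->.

L -> M -> I -> H -> F -> A -> B -> C

The waypoints must appear in the order A, B, with no cell reused.
Route from L: right to M, up to I, 2× left (reaching F), up to A, 2× right (reaching C) — 7 moves in all.
Check: order respected (A at step 5, B at step 6); 7 moves as required.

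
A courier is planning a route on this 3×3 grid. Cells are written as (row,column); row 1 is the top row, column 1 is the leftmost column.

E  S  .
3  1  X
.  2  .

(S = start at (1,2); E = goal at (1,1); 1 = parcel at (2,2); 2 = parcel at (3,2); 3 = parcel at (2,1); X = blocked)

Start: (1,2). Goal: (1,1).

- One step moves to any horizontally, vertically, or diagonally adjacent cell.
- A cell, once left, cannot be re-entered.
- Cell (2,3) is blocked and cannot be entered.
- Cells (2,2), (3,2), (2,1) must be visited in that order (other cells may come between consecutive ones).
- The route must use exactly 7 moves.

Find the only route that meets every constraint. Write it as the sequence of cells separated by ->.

(1,2) -> (1,3) -> (2,2) -> (3,3) -> (3,2) -> (3,1) -> (2,1) -> (1,1)

The waypoints must appear in the order (2,2), (3,2), (2,1), with no cell reused.
Route from (1,2): right 1 to (1,3), down-left 1 to (2,2), down-right 1 to (3,3), left 2 to (3,1), up 2 to (1,1) — 7 moves in all.
Check: order respected (1 at step 2, 2 at step 4, 3 at step 6); 7 moves as required.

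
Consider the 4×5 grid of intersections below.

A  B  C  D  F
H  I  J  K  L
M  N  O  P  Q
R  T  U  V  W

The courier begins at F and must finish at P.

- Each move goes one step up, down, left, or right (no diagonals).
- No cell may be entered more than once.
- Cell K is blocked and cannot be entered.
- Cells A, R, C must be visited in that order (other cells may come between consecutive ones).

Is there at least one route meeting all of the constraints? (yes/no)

Ignoring the required order, 25 revisit-free routes from F to P pass through all of A, R, and C; the waypoint orders that occur are C → A → R (22); R → A → C (3) — never A → R → C.

no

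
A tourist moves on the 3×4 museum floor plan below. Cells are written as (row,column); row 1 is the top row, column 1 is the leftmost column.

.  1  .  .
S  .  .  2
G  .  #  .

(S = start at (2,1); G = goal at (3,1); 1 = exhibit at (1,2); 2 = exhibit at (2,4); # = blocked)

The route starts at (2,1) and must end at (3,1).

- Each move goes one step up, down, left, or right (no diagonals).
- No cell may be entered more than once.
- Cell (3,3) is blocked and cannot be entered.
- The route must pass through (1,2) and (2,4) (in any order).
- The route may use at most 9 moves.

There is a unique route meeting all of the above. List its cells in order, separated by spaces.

Any route must reach (1,2) and (2,4) and still end at (3,1) within 9 moves, so the order of the required stops is forced.
Route from (2,1): up 1 to (1,1), right 3 to (1,4), down 1 to (2,4), left 2 to (2,2), down 1 to (3,2), left 1 to (3,1) — 9 moves in all.
Check: all required cells visited; 9 ≤ 9 moves.

(2,1) (1,1) (1,2) (1,3) (1,4) (2,4) (2,3) (2,2) (3,2) (3,1)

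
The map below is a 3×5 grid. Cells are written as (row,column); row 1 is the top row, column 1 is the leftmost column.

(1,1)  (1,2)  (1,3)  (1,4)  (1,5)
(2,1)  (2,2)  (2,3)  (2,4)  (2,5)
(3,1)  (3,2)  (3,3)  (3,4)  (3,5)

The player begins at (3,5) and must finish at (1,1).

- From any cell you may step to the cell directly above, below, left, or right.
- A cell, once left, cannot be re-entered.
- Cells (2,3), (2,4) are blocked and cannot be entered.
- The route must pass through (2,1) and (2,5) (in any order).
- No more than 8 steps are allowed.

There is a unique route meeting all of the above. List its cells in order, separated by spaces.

The 8-move cap with required stops at (2,1), (2,5) leaves no slack for detours.
Route from (3,5): 2× up (reaching (1,5)), 3× left (reaching (1,2)), down to (2,2), left to (2,1), up to (1,1) — 8 moves in all.
Check: all required cells visited; 8 ≤ 8 moves.

(3,5) (2,5) (1,5) (1,4) (1,3) (1,2) (2,2) (2,1) (1,1)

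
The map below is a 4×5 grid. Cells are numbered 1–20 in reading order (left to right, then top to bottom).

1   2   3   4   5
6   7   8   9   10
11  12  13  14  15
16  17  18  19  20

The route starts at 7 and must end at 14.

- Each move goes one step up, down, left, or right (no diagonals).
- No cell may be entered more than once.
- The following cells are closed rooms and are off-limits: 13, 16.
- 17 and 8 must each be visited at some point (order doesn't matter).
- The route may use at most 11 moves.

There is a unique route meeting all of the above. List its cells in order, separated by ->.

7 -> 8 -> 3 -> 2 -> 1 -> 6 -> 11 -> 12 -> 17 -> 18 -> 19 -> 14

The budget equals the shortest possible length, so every move has to be on a shortest route through the required cells.
Route from 7: right 1 to 8, up 1 to 3, left 2 to 1, down 2 to 11, right 1 to 12, down 1 to 17, right 2 to 19, up 1 to 14 — 11 moves in all.
Check: all required cells visited; 11 ≤ 11 moves.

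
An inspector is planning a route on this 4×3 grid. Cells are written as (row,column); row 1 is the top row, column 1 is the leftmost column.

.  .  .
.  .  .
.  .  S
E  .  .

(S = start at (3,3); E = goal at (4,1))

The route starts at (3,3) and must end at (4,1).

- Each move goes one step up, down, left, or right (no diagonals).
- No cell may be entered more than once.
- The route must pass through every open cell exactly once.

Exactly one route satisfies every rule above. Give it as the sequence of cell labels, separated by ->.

(3,3) -> (4,3) -> (4,2) -> (3,2) -> (2,2) -> (2,3) -> (1,3) -> (1,2) -> (1,1) -> (2,1) -> (3,1) -> (4,1)

Need to visit all 12 open cells exactly once, starting at (3,3) and ending at (4,1).
Cell (4,3) has only two open neighbours ((3,3) and (4,2)), so the path must pass straight through it: one of those is the cell it's entered from and the other is where it exits.
Route from (3,3): down to (4,3), left to (4,2), 2× up (reaching (2,2)), right to (2,3), up to (1,3), 2× left (reaching (1,1)), 3× down (reaching (4,1)) — 11 moves in all.
Check: all 12 open cells covered.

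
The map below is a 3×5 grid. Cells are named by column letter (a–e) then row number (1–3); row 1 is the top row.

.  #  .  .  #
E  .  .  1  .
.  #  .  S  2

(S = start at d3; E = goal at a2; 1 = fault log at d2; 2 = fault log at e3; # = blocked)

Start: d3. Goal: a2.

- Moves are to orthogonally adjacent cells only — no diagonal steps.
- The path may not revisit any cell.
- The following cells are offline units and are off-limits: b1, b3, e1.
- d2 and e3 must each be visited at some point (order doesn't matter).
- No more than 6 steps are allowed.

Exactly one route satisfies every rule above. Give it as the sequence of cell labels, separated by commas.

d3, e3, e2, d2, c2, b2, a2

Any route must reach d2 and e3 and still end at a2 within 6 moves, so the order of the required stops is forced.
Route from d3: right to e3, up to e2, 4× left (reaching a2) — 6 moves in all.
Check: all required cells visited; 6 ≤ 6 moves.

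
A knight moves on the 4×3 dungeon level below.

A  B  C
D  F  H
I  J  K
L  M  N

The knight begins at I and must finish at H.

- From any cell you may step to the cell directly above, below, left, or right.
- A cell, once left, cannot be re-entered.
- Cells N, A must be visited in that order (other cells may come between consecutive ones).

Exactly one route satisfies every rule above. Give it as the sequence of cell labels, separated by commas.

I, L, M, N, K, J, F, D, A, B, C, H

The waypoints must appear in the order N, A, with no cell reused.
Route from I: down to L, 2× right (reaching N), up to K, left to J, up to F, left to D, up to A, 2× right (reaching C), down to H — 11 moves in all.
Check: order respected (N at step 3, A at step 8).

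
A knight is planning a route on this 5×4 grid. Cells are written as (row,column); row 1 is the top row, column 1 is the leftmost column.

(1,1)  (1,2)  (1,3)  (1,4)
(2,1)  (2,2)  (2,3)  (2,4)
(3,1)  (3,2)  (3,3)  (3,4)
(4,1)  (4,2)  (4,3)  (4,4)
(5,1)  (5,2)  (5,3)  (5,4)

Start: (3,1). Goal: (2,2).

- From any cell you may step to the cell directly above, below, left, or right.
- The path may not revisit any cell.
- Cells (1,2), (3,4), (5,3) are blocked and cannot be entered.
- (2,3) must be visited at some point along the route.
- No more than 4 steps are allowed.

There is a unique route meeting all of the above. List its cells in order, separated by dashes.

(3,1) - (3,2) - (3,3) - (2,3) - (2,2)

Any route must reach (2,3) and still end at (2,2) within 4 moves, so the order of the required stops is forced.
Route from (3,1): right 2 to (3,3), up 1 to (2,3), left 1 to (2,2) — 4 moves in all.
Check: all required cells visited; 4 ≤ 4 moves.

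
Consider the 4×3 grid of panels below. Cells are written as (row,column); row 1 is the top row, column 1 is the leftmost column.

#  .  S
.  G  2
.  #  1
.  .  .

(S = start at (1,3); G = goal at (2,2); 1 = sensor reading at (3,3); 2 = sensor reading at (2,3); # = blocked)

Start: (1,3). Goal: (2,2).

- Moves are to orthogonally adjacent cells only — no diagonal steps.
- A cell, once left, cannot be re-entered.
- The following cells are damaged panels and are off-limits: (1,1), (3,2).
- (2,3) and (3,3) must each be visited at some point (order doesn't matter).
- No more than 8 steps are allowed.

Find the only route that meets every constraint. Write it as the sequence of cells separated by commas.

The 8-move cap with required stops at (2,3), (3,3) leaves no slack for detours.
Route from (1,3): down 3 to (4,3), left 2 to (4,1), up 2 to (2,1), right 1 to (2,2) — 8 moves in all.
Check: all required cells visited; 8 ≤ 8 moves.

(1,3), (2,3), (3,3), (4,3), (4,2), (4,1), (3,1), (2,1), (2,2)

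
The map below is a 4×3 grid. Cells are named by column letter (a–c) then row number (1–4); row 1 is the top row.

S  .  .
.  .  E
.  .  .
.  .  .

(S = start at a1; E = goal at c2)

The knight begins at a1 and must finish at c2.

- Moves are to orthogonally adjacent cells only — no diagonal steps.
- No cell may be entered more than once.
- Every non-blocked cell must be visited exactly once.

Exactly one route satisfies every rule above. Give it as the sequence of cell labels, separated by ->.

a1 -> a2 -> a3 -> a4 -> b4 -> c4 -> c3 -> b3 -> b2 -> b1 -> c1 -> c2

Need to visit all 12 open cells exactly once, starting at a1 and ending at c2.
Cell c1 has only two open neighbours (c2 and b1), so the path must pass straight through it: one of those is the cell it's entered from and the other is where it exits.
Route from a1: 3× down (reaching a4), 2× right (reaching c4), up to c3, left to b3, 2× up (reaching b1), right to c1, down to c2 — 11 moves in all.
Check: all 12 open cells covered.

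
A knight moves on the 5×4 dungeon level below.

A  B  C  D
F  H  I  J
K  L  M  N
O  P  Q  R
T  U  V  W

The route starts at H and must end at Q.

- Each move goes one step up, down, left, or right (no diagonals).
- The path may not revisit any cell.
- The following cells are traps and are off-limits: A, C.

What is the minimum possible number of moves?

3

The Manhattan distance from H to Q is |2−4| + |2−3| = 3, so at least 3 moves are needed.
A route of 3 moves achieves this: H → L → P → Q.
Since 3 matches the lower bound, it is optimal.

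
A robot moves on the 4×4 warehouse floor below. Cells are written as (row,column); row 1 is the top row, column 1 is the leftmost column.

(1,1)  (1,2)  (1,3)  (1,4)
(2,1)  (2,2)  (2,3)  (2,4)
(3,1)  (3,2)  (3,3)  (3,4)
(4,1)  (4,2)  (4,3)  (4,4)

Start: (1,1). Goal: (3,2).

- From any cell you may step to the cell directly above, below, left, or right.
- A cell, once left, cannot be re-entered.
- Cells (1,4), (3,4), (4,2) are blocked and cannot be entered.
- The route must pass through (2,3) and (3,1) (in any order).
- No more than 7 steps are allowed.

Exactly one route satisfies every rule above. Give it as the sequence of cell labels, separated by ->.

(1,1) -> (1,2) -> (1,3) -> (2,3) -> (2,2) -> (2,1) -> (3,1) -> (3,2)

The budget equals the shortest possible length, so every move has to be on a shortest route through the required cells.
Route from (1,1): 2× right (reaching (1,3)), down to (2,3), 2× left (reaching (2,1)), down to (3,1), right to (3,2) — 7 moves in all.
Check: all required cells visited; 7 ≤ 7 moves.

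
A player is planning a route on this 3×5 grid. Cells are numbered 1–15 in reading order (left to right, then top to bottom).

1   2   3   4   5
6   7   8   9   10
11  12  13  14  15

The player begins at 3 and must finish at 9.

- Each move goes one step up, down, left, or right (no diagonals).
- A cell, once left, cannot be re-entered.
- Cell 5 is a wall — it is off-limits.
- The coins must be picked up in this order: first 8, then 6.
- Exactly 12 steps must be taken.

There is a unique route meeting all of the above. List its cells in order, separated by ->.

The waypoints must appear in the order 8, 6, with no cell reused.
Route from 3: down to 8, left to 7, up to 2, left to 1, 2× down (reaching 11), 4× right (reaching 15), up to 10, left to 9 — 12 moves in all.
Check: order respected (8 at step 1, 6 at step 5); 12 moves as required.

3 -> 8 -> 7 -> 2 -> 1 -> 6 -> 11 -> 12 -> 13 -> 14 -> 15 -> 10 -> 9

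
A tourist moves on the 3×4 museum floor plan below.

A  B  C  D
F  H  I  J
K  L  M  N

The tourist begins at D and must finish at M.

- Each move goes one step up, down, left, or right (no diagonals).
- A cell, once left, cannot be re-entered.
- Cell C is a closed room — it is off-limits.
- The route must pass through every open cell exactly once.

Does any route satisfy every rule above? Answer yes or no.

Colour the cells like a checkerboard: each orthogonal step flips colour, so a Hamiltonian route alternates colours. Here there are 5 cells of one colour and 6 of the other, with start on the opposite colour to the goal — the counts and endpoints can't be arranged into an alternating sequence of length 11, so no Hamiltonian route exists.

no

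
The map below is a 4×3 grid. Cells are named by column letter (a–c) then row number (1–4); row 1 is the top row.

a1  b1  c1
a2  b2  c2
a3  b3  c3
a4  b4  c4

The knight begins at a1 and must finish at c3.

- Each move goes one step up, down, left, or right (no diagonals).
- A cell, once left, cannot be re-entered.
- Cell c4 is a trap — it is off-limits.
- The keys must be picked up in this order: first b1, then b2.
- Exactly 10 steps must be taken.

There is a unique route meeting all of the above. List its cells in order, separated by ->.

The waypoints must appear in the order b1, b2, with no cell reused.
Route from a1: 2× right (reaching c1), down to c2, 2× left (reaching a2), 2× down (reaching a4), right to b4, up to b3, right to c3 — 10 moves in all.
Check: order respected (b1 at step 1, b2 at step 4); 10 moves as required.

a1 -> b1 -> c1 -> c2 -> b2 -> a2 -> a3 -> a4 -> b4 -> b3 -> c3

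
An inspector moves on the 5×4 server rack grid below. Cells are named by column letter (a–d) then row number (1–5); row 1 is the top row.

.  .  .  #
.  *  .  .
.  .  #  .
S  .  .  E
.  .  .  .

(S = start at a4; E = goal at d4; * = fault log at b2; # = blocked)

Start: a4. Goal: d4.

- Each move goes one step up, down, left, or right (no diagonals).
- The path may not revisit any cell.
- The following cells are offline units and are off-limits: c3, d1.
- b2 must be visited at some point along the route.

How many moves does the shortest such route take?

7

Any route passes through b2 somewhere between a4 and d4. Summing Manhattan distances along the two legs (a4 → b2 → d4) gives a lower bound of 3 + 4 = 7 moves.
A route of 7 moves achieves this: a4 → a3 → a2 → b2 → b3 → b4 → c4 → d4.
Since 7 matches the lower bound, it is optimal.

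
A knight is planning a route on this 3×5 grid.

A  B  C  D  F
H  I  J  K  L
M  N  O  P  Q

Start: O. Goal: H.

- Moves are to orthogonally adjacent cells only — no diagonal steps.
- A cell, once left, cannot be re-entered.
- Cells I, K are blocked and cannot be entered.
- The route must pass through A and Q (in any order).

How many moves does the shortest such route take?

9

Any route passes through A and Q in some order between O and H. Summing Manhattan distances along each leg and taking the cheapest ordering (O → Q → A → H) gives a lower bound of 2 + 6 + 1 = 9 moves.
A route of 9 moves achieves this: O → P → Q → L → F → D → C → B → A → H.
Since 9 matches the lower bound, it is optimal.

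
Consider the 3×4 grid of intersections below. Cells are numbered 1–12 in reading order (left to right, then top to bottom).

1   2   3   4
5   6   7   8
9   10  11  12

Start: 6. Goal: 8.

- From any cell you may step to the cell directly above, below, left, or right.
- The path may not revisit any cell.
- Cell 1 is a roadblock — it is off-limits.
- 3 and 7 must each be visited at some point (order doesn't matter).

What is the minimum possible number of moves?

4

Any route passes through 3 and 7 in some order between 6 and 8. Summing Manhattan distances along each leg and taking the cheapest ordering (6 → 7 → 3 → 8) gives a lower bound of 1 + 1 + 2 = 4 moves.
A route of 4 moves achieves this: 6 → 2 → 3 → 7 → 8.
Since 4 matches the lower bound, it is optimal.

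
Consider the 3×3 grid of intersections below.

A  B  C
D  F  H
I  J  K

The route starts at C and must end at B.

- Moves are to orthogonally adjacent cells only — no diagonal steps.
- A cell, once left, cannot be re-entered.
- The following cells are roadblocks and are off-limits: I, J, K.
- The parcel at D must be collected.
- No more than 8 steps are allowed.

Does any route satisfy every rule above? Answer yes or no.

yes

One route that works: C → H → F → D → A → B.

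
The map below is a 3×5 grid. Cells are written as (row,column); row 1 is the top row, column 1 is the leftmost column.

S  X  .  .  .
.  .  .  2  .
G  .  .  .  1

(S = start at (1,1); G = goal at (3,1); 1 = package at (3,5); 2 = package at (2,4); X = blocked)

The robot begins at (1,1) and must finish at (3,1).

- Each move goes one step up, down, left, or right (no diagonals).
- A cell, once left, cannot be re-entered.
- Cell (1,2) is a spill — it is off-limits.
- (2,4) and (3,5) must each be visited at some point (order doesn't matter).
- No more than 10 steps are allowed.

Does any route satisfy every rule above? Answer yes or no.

yes

One route that works: (1,1) → (2,1) → (2,2) → (2,3) → (2,4) → (2,5) → (3,5) → (3,4) → (3,3) → (3,2) → (3,1).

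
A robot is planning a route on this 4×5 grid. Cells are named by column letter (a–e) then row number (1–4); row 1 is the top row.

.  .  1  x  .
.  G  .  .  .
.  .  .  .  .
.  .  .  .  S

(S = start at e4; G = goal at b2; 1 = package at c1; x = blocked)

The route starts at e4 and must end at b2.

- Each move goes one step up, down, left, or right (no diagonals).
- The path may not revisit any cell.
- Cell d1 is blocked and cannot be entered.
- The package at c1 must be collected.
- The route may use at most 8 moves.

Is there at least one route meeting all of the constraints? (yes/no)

One route that works: e4 → e3 → e2 → d2 → c2 → c1 → b1 → b2.

yes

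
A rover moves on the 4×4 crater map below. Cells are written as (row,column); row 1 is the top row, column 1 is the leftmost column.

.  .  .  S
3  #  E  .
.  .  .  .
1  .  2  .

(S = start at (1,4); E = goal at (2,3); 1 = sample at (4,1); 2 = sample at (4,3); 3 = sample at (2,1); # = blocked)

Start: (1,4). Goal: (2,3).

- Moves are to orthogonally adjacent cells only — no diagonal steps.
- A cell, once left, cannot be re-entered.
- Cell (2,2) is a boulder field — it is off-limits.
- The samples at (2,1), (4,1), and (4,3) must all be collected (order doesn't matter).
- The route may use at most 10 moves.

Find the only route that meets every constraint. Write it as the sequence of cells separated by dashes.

(1,4) - (1,3) - (1,2) - (1,1) - (2,1) - (3,1) - (4,1) - (4,2) - (4,3) - (3,3) - (2,3)

The 10-move cap with required stops at (2,1), (4,1), (4,3) leaves no slack for detours.
Route from (1,4): left 3 to (1,1), down 3 to (4,1), right 2 to (4,3), up 2 to (2,3) — 10 moves in all.
Check: all required cells visited; 10 ≤ 10 moves.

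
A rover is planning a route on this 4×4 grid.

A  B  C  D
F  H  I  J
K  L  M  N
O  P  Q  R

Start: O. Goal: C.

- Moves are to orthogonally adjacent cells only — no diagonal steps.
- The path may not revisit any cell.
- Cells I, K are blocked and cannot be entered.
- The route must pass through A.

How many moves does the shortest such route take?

7

Any route passes through A somewhere between O and C. Summing Manhattan distances along the two legs (O → A → C) gives a lower bound of 3 + 2 = 5 moves.
That bound ignores the blocked cells. Measuring each leg by the fewest moves that actually steer around them (O→A: 5; A→C: 2) raises the lower bound to 7.
A route of 7 moves exists: O → P → L → H → F → A → B → C.
Since 7 matches that lower bound, it is optimal.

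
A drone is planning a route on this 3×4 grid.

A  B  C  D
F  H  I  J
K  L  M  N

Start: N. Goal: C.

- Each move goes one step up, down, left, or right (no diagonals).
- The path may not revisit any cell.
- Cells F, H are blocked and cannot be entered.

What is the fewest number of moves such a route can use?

The Manhattan distance from N to C is |3−1| + |4−3| = 3, so at least 3 moves are needed.
A route of 3 moves achieves this: N → J → D → C.
Since 3 matches the lower bound, it is optimal.

3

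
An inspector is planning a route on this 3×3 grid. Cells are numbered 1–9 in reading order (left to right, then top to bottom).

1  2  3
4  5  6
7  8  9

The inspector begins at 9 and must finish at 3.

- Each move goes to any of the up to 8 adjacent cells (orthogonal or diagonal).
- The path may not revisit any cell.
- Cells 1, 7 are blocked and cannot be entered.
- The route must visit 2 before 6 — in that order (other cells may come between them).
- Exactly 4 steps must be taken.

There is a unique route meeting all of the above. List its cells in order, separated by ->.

The waypoints must appear in the order 2, 6, with no cell reused.
Route from 9: up-left to 5, up to 2, down-right to 6, up to 3 — 4 moves in all.
Check: order respected (2 at step 2, 6 at step 3); 4 moves as required.

9 -> 5 -> 2 -> 6 -> 3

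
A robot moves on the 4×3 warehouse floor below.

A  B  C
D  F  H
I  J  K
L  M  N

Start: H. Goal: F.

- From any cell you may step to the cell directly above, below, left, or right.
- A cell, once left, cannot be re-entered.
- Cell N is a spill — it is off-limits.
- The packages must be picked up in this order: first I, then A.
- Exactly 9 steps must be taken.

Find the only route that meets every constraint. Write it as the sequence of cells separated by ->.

H -> K -> J -> M -> L -> I -> D -> A -> B -> F

The waypoints must appear in the order I, A, with no cell reused.
Route from H: down to K, left to J, down to M, left to L, 3× up (reaching A), right to B, down to F — 9 moves in all.
Check: order respected (I at step 5, A at step 7); 9 moves as required.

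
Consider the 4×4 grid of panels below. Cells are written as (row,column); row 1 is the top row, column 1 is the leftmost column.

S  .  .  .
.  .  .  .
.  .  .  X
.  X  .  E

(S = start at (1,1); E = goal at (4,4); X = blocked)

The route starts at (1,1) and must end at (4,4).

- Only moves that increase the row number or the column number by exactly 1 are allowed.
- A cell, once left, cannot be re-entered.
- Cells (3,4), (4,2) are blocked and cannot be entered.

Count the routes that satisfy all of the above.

A right/down-only route from (1,1) to (4,4) makes exactly 3 down-moves and 3 right-moves in some order.
With no other constraints that would be C(6,3) = 20 routes.
Subtract routes through each blocked cell (inclusion–exclusion for overlaps): − through (3,4): 10 − through (4,2): 4 → 6.
That gives 6 routes.

6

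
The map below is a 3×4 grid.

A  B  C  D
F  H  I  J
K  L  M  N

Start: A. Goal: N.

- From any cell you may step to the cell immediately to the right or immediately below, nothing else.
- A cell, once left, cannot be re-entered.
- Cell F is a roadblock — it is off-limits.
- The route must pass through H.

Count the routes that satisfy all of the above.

A right/down-only route from A to N makes exactly 2 down-moves and 3 right-moves in some order.
With no other constraints that would be C(5,2) = 10 routes.
Split at H and multiply the segment counts (each segment already excludes blocked cells): A→H: 1; H→N: 3; product = 3.
That gives 3 routes.

3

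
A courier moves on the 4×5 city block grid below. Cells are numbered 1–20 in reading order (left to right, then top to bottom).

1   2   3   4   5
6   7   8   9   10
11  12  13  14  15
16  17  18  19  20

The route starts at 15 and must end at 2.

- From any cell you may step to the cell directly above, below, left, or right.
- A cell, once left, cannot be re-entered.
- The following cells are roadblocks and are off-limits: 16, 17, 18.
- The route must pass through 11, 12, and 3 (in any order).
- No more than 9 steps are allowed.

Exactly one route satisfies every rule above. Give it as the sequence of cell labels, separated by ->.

Any route must reach 11, 12, and 3 and still end at 2 within 9 moves, so the order of the required stops is forced.
Route from 15: left 4 to 11, up 1 to 6, right 2 to 8, up 1 to 3, left 1 to 2 — 9 moves in all.
Check: all required cells visited; 9 ≤ 9 moves.

15 -> 14 -> 13 -> 12 -> 11 -> 6 -> 7 -> 8 -> 3 -> 2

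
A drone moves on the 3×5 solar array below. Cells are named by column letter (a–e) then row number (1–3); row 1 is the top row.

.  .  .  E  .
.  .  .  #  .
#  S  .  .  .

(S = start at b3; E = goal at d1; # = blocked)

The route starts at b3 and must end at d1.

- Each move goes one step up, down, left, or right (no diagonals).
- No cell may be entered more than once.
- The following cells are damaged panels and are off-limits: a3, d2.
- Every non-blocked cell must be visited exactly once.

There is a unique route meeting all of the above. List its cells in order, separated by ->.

Need to visit all 13 open cells exactly once, starting at b3 and ending at d1.
Cell a1 has only two open neighbours (a2 and b1), so the path must pass straight through it: one of those is the cell it's entered from and the other is where it exits.
Route from b3: up to b2, left to a2, up to a1, 2× right (reaching c1), 2× down (reaching c3), 2× right (reaching e3), 2× up (reaching e1), left to d1 — 12 moves in all.
Check: all 13 open cells covered.

b3 -> b2 -> a2 -> a1 -> b1 -> c1 -> c2 -> c3 -> d3 -> e3 -> e2 -> e1 -> d1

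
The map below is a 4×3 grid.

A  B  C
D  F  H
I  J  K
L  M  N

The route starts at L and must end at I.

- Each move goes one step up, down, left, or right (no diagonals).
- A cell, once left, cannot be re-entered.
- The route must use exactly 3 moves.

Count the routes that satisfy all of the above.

Need simple routes of exactly 3 moves from L to I (Manhattan distance 1, so 1 moves are spent on a detour and 1 undoing it).
Enumerating: L M J I.
That gives 1 route.

1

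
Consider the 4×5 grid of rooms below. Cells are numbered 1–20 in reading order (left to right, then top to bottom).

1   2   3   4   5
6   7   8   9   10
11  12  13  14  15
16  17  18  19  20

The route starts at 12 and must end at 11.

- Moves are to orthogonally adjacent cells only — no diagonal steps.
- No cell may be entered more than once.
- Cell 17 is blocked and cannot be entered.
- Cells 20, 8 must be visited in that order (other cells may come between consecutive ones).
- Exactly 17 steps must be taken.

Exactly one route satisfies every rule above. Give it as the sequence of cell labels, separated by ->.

The waypoints must appear in the order 20, 8, with no cell reused.
Route from 12: right 1 to 13, down 1 to 18, right 2 to 20, up 1 to 15, left 1 to 14, up 1 to 9, right 1 to 10, up 1 to 5, left 2 to 3, down 1 to 8, left 1 to 7, up 1 to 2, left 1 to 1, down 2 to 11 — 17 moves in all.
Check: order respected (20 at step 4, 8 at step 12); 17 moves as required.

12 -> 13 -> 18 -> 19 -> 20 -> 15 -> 14 -> 9 -> 10 -> 5 -> 4 -> 3 -> 8 -> 7 -> 2 -> 1 -> 6 -> 11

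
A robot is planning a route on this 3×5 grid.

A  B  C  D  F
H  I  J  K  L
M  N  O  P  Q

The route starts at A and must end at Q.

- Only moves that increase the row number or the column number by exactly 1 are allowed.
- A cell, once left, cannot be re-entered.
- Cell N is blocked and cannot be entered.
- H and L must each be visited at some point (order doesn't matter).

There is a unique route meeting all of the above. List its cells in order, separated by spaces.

Moves only go right or down, so the column and row indices never decrease.
Route from A: down 1 to H, right 4 to L, down 1 to Q — 6 moves in all.
Check: all required cells visited.

A H I J K L Q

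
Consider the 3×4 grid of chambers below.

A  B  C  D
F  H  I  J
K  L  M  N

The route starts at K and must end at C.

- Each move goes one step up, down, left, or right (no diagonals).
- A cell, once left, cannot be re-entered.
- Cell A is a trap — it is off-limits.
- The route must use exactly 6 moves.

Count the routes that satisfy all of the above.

7

Need simple routes of exactly 6 moves from K to C (Manhattan distance 4, so 1 moves are spent on a detour and 1 undoing it).
Enumerating: K F H L M I C | K F H I J D C | K L H I J D C | K L M I H B C | K L M I J D C | K L M N J D C | K L M N J I C.
That gives 7 routes.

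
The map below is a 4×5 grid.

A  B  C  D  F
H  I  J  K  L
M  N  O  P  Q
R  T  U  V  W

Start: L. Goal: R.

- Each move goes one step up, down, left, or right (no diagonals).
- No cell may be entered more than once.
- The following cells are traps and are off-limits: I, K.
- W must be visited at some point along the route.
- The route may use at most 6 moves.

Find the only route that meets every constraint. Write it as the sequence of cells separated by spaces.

The budget equals the shortest possible length, so every move has to be on a shortest route through the required cells.
Route from L: 2× down (reaching W), 4× left (reaching R) — 6 moves in all.
Check: all required cells visited; 6 ≤ 6 moves.

L Q W V U T R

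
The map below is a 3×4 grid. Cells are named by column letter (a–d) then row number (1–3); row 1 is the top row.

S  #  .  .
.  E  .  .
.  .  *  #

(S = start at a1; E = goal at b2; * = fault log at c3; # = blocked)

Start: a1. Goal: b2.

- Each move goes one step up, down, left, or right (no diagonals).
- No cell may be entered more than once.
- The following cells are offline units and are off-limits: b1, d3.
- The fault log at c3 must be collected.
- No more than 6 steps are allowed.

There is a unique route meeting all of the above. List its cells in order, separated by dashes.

The 6-move cap with required stops at c3 leaves no slack for detours.
Route from a1: 2× down (reaching a3), 2× right (reaching c3), up to c2, left to b2 — 6 moves in all.
Check: all required cells visited; 6 ≤ 6 moves.

a1 - a2 - a3 - b3 - c3 - c2 - b2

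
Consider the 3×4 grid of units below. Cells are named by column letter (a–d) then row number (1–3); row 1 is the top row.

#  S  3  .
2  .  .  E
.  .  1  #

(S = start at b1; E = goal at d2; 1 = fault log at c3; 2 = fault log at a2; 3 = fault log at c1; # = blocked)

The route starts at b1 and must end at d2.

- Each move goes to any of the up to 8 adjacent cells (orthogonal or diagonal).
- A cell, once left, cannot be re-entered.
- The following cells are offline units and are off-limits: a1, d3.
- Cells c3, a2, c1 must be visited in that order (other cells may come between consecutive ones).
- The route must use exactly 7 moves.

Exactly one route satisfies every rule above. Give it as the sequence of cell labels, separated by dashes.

b1 - c2 - c3 - b3 - a2 - b2 - c1 - d2

The waypoints must appear in the order c3, a2, c1, with no cell reused.
Route from b1: down-right to c2, down to c3, left to b3, up-left to a2, right to b2, up-right to c1, down-right to d2 — 7 moves in all.
Check: order respected (1 at step 2, 2 at step 4, 3 at step 6); 7 moves as required.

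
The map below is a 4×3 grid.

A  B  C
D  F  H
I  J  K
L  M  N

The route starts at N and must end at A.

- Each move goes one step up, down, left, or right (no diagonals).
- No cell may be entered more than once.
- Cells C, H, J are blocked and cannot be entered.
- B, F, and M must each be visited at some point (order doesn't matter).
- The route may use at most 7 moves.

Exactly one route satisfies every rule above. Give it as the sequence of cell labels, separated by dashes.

The 7-move cap with required stops at B, F, M leaves no slack for detours.
Route from N: left 2 to L, up 2 to D, right 1 to F, up 1 to B, left 1 to A — 7 moves in all.
Check: all required cells visited; 7 ≤ 7 moves.

N - M - L - I - D - F - B - A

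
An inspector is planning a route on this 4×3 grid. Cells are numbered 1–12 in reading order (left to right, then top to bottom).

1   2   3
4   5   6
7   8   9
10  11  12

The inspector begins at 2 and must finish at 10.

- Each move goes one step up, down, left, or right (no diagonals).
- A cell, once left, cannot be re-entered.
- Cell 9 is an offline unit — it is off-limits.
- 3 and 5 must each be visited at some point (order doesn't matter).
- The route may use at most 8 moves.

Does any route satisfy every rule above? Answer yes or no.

One route that works: 2 → 3 → 6 → 5 → 8 → 11 → 10.

yes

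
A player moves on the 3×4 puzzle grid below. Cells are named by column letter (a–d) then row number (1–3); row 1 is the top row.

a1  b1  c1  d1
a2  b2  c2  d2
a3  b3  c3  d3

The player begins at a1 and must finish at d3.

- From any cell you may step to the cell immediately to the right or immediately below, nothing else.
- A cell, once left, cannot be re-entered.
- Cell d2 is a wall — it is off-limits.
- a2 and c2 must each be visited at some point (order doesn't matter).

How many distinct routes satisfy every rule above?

1

A right/down-only route from a1 to d3 makes exactly 2 down-moves and 3 right-moves in some order.
With no other constraints that would be C(5,2) = 10 routes.
A monotone route can only reach the required cells in the order a2, c2, so split there and multiply the segment counts (each segment already excludes blocked cells): a1→a2: 1; a2→c2: 1; c2→d3: 1; product = 1.
That gives 1 route.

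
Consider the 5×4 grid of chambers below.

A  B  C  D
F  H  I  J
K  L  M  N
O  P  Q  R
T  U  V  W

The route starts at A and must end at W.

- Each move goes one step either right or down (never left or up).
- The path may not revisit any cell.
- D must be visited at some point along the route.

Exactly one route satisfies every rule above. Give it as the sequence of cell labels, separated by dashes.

Moves only go right or down, so the column and row indices never decrease.
Route from A: right 3 to D, down 4 to W — 7 moves in all.
Check: all required cells visited.

A - B - C - D - J - N - R - W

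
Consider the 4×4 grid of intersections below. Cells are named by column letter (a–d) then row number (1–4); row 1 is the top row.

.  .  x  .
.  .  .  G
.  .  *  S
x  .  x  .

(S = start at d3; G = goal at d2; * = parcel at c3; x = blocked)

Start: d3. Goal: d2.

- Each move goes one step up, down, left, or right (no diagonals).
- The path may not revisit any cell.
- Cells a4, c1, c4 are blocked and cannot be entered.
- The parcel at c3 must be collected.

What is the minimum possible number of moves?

Any route passes through c3 somewhere between d3 and d2. Summing Manhattan distances along the two legs (d3 → c3 → d2) gives a lower bound of 1 + 2 = 3 moves.
A route of 3 moves achieves this: d3 → c3 → c2 → d2.
Since 3 matches the lower bound, it is optimal.

3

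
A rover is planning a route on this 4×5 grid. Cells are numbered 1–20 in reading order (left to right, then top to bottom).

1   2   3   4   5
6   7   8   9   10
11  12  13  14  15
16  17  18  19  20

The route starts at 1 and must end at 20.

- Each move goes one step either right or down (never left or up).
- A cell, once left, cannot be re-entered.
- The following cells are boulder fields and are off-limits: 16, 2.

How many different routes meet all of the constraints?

14

A right/down-only route from 1 to 20 makes exactly 3 down-moves and 4 right-moves in some order.
With no other constraints that would be C(7,3) = 35 routes.
Subtract routes through each blocked cell (inclusion–exclusion for overlaps): − through 2: 20 − through 16: 1 → 14.
That gives 14 routes.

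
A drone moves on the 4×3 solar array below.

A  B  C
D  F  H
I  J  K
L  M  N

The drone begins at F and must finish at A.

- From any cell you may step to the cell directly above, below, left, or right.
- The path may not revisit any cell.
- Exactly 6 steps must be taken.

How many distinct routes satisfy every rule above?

Need simple routes of exactly 6 moves from F to A (Manhattan distance 2, so 2 moves are spent on a detour and 2 undoing it).
Enumerating: F J M L I D A | F J K H C B A | F H K J I D A.
That gives 3 routes.

3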